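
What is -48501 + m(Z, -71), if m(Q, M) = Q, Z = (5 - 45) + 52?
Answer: -48489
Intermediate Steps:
Z = 12 (Z = -40 + 52 = 12)
-48501 + m(Z, -71) = -48501 + 12 = -48489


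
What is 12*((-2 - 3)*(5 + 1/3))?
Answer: -320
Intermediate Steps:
12*((-2 - 3)*(5 + 1/3)) = 12*(-5*(5 + ⅓)) = 12*(-5*16/3) = 12*(-80/3) = -320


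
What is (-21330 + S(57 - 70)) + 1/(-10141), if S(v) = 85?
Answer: -215445546/10141 ≈ -21245.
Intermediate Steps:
(-21330 + S(57 - 70)) + 1/(-10141) = (-21330 + 85) + 1/(-10141) = -21245 - 1/10141 = -215445546/10141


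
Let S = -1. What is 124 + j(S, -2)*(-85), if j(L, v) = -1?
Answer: 209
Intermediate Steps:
124 + j(S, -2)*(-85) = 124 - 1*(-85) = 124 + 85 = 209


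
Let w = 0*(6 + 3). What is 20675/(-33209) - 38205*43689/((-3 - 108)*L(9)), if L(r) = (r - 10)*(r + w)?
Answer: -2052978986390/1228733 ≈ -1.6708e+6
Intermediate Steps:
w = 0 (w = 0*9 = 0)
L(r) = r*(-10 + r) (L(r) = (r - 10)*(r + 0) = (-10 + r)*r = r*(-10 + r))
20675/(-33209) - 38205*43689/((-3 - 108)*L(9)) = 20675/(-33209) - 38205*14563/(3*(-10 + 9)*(-3 - 108)) = 20675*(-1/33209) - 38205/(-999*(-1)*(1/43689)) = -20675/33209 - 38205/(-111*(-9)*(1/43689)) = -20675/33209 - 38205/(999*(1/43689)) = -20675/33209 - 38205/333/14563 = -20675/33209 - 38205*14563/333 = -20675/33209 - 61819935/37 = -2052978986390/1228733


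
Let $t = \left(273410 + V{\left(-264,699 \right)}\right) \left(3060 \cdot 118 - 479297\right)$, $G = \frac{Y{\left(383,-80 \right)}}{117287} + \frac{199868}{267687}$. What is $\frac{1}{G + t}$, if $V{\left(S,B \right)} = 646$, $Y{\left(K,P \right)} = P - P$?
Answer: $- \frac{267687}{8672544346074556} \approx -3.0866 \cdot 10^{-11}$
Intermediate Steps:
$Y{\left(K,P \right)} = 0$
$G = \frac{199868}{267687}$ ($G = \frac{0}{117287} + \frac{199868}{267687} = 0 \cdot \frac{1}{117287} + 199868 \cdot \frac{1}{267687} = 0 + \frac{199868}{267687} = \frac{199868}{267687} \approx 0.74665$)
$t = -32398078152$ ($t = \left(273410 + 646\right) \left(3060 \cdot 118 - 479297\right) = 274056 \left(361080 - 479297\right) = 274056 \left(-118217\right) = -32398078152$)
$\frac{1}{G + t} = \frac{1}{\frac{199868}{267687} - 32398078152} = \frac{1}{- \frac{8672544346074556}{267687}} = - \frac{267687}{8672544346074556}$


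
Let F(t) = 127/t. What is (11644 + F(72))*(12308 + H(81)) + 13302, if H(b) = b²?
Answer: 15822519899/72 ≈ 2.1976e+8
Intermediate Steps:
(11644 + F(72))*(12308 + H(81)) + 13302 = (11644 + 127/72)*(12308 + 81²) + 13302 = (11644 + 127*(1/72))*(12308 + 6561) + 13302 = (11644 + 127/72)*18869 + 13302 = (838495/72)*18869 + 13302 = 15821562155/72 + 13302 = 15822519899/72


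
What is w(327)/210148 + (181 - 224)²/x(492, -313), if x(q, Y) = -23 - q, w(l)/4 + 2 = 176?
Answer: -97051303/27056555 ≈ -3.5870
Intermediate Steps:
w(l) = 696 (w(l) = -8 + 4*176 = -8 + 704 = 696)
w(327)/210148 + (181 - 224)²/x(492, -313) = 696/210148 + (181 - 224)²/(-23 - 1*492) = 696*(1/210148) + (-43)²/(-23 - 492) = 174/52537 + 1849/(-515) = 174/52537 + 1849*(-1/515) = 174/52537 - 1849/515 = -97051303/27056555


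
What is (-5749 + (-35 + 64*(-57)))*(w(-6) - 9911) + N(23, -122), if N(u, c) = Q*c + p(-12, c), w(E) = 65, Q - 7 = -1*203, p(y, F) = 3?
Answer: 92891387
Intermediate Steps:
Q = -196 (Q = 7 - 1*203 = 7 - 203 = -196)
N(u, c) = 3 - 196*c (N(u, c) = -196*c + 3 = 3 - 196*c)
(-5749 + (-35 + 64*(-57)))*(w(-6) - 9911) + N(23, -122) = (-5749 + (-35 + 64*(-57)))*(65 - 9911) + (3 - 196*(-122)) = (-5749 + (-35 - 3648))*(-9846) + (3 + 23912) = (-5749 - 3683)*(-9846) + 23915 = -9432*(-9846) + 23915 = 92867472 + 23915 = 92891387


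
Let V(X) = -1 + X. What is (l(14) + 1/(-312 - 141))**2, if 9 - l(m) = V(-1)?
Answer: 24820324/205209 ≈ 120.95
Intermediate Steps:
l(m) = 11 (l(m) = 9 - (-1 - 1) = 9 - 1*(-2) = 9 + 2 = 11)
(l(14) + 1/(-312 - 141))**2 = (11 + 1/(-312 - 141))**2 = (11 + 1/(-453))**2 = (11 - 1/453)**2 = (4982/453)**2 = 24820324/205209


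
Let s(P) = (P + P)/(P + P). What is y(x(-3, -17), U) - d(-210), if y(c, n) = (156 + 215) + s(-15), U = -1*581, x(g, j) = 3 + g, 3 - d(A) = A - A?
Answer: 369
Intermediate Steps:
d(A) = 3 (d(A) = 3 - (A - A) = 3 - 1*0 = 3 + 0 = 3)
s(P) = 1 (s(P) = (2*P)/((2*P)) = (2*P)*(1/(2*P)) = 1)
U = -581
y(c, n) = 372 (y(c, n) = (156 + 215) + 1 = 371 + 1 = 372)
y(x(-3, -17), U) - d(-210) = 372 - 1*3 = 372 - 3 = 369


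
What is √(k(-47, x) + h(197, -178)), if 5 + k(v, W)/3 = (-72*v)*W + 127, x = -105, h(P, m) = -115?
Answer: I*√1065709 ≈ 1032.3*I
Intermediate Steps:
k(v, W) = 366 - 216*W*v (k(v, W) = -15 + 3*((-72*v)*W + 127) = -15 + 3*(-72*W*v + 127) = -15 + 3*(127 - 72*W*v) = -15 + (381 - 216*W*v) = 366 - 216*W*v)
√(k(-47, x) + h(197, -178)) = √((366 - 216*(-105)*(-47)) - 115) = √((366 - 1065960) - 115) = √(-1065594 - 115) = √(-1065709) = I*√1065709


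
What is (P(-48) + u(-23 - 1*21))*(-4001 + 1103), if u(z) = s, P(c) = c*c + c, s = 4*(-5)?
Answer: -6479928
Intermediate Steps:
s = -20
P(c) = c + c² (P(c) = c² + c = c + c²)
u(z) = -20
(P(-48) + u(-23 - 1*21))*(-4001 + 1103) = (-48*(1 - 48) - 20)*(-4001 + 1103) = (-48*(-47) - 20)*(-2898) = (2256 - 20)*(-2898) = 2236*(-2898) = -6479928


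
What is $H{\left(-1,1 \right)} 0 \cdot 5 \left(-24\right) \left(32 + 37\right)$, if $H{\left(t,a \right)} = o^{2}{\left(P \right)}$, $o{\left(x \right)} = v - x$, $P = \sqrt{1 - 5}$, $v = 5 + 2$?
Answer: $0$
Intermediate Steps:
$v = 7$
$P = 2 i$ ($P = \sqrt{-4} = 2 i \approx 2.0 i$)
$o{\left(x \right)} = 7 - x$
$H{\left(t,a \right)} = \left(7 - 2 i\right)^{2}$
$H{\left(-1,1 \right)} 0 \cdot 5 \left(-24\right) \left(32 + 37\right) = \left(45 - 28 i\right) 0 \cdot 5 \left(-24\right) \left(32 + 37\right) = 0 \cdot 5 \left(-24\right) 69 = 0 \left(-24\right) 69 = 0 \cdot 69 = 0$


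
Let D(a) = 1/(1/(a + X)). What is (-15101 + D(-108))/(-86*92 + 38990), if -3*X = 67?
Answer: -22847/46617 ≈ -0.49010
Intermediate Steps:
X = -67/3 (X = -⅓*67 = -67/3 ≈ -22.333)
D(a) = -67/3 + a (D(a) = 1/(1/(a - 67/3)) = 1/(1/(-67/3 + a)) = -67/3 + a)
(-15101 + D(-108))/(-86*92 + 38990) = (-15101 + (-67/3 - 108))/(-86*92 + 38990) = (-15101 - 391/3)/(-7912 + 38990) = -45694/3/31078 = -45694/3*1/31078 = -22847/46617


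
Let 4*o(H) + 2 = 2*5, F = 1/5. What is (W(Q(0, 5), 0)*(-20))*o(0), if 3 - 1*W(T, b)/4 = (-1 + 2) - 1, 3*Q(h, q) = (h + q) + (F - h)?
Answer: -480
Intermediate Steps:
F = ⅕ ≈ 0.20000
o(H) = 2 (o(H) = -½ + (2*5)/4 = -½ + (¼)*10 = -½ + 5/2 = 2)
Q(h, q) = 1/15 + q/3 (Q(h, q) = ((h + q) + (⅕ - h))/3 = (⅕ + q)/3 = 1/15 + q/3)
W(T, b) = 12 (W(T, b) = 12 - 4*((-1 + 2) - 1) = 12 - 4*(1 - 1) = 12 - 4*0 = 12 + 0 = 12)
(W(Q(0, 5), 0)*(-20))*o(0) = (12*(-20))*2 = -240*2 = -480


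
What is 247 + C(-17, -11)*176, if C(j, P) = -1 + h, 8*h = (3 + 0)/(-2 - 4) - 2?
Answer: 16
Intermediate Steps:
h = -5/16 (h = ((3 + 0)/(-2 - 4) - 2)/8 = (3/(-6) - 2)/8 = (3*(-⅙) - 2)/8 = (-½ - 2)/8 = (⅛)*(-5/2) = -5/16 ≈ -0.31250)
C(j, P) = -21/16 (C(j, P) = -1 - 5/16 = -21/16)
247 + C(-17, -11)*176 = 247 - 21/16*176 = 247 - 231 = 16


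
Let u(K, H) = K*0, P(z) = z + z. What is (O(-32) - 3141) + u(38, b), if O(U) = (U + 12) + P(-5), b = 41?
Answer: -3171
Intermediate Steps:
P(z) = 2*z
u(K, H) = 0
O(U) = 2 + U (O(U) = (U + 12) + 2*(-5) = (12 + U) - 10 = 2 + U)
(O(-32) - 3141) + u(38, b) = ((2 - 32) - 3141) + 0 = (-30 - 3141) + 0 = -3171 + 0 = -3171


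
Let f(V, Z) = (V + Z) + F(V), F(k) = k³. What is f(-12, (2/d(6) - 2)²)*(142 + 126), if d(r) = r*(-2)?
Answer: -4185557/9 ≈ -4.6506e+5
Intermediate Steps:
d(r) = -2*r
f(V, Z) = V + Z + V³ (f(V, Z) = (V + Z) + V³ = V + Z + V³)
f(-12, (2/d(6) - 2)²)*(142 + 126) = (-12 + (2/((-2*6)) - 2)² + (-12)³)*(142 + 126) = (-12 + (2/(-12) - 2)² - 1728)*268 = (-12 + (2*(-1/12) - 2)² - 1728)*268 = (-12 + (-⅙ - 2)² - 1728)*268 = (-12 + (-13/6)² - 1728)*268 = (-12 + 169/36 - 1728)*268 = -62471/36*268 = -4185557/9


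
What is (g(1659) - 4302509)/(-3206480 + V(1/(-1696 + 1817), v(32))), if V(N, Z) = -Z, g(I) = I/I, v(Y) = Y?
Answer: 1075627/801628 ≈ 1.3418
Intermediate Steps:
g(I) = 1
(g(1659) - 4302509)/(-3206480 + V(1/(-1696 + 1817), v(32))) = (1 - 4302509)/(-3206480 - 1*32) = -4302508/(-3206480 - 32) = -4302508/(-3206512) = -4302508*(-1/3206512) = 1075627/801628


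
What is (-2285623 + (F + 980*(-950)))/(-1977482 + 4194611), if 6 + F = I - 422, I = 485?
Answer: -3216566/2217129 ≈ -1.4508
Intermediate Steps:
F = 57 (F = -6 + (485 - 422) = -6 + 63 = 57)
(-2285623 + (F + 980*(-950)))/(-1977482 + 4194611) = (-2285623 + (57 + 980*(-950)))/(-1977482 + 4194611) = (-2285623 + (57 - 931000))/2217129 = (-2285623 - 930943)*(1/2217129) = -3216566*1/2217129 = -3216566/2217129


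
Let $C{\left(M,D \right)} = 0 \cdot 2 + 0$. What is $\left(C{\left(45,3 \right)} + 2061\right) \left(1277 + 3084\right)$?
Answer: $8988021$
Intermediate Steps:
$C{\left(M,D \right)} = 0$ ($C{\left(M,D \right)} = 0 + 0 = 0$)
$\left(C{\left(45,3 \right)} + 2061\right) \left(1277 + 3084\right) = \left(0 + 2061\right) \left(1277 + 3084\right) = 2061 \cdot 4361 = 8988021$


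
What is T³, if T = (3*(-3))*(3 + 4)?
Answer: -250047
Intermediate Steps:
T = -63 (T = -9*7 = -63)
T³ = (-63)³ = -250047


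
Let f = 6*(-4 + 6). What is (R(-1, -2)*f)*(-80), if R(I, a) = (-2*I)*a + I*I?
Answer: 2880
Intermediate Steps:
f = 12 (f = 6*2 = 12)
R(I, a) = I² - 2*I*a (R(I, a) = -2*I*a + I² = I² - 2*I*a)
(R(-1, -2)*f)*(-80) = (-(-1 - 2*(-2))*12)*(-80) = (-(-1 + 4)*12)*(-80) = (-1*3*12)*(-80) = -3*12*(-80) = -36*(-80) = 2880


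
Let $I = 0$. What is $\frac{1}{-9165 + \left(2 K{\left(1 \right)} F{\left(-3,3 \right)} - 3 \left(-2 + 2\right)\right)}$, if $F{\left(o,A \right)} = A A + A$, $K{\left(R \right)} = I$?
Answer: $- \frac{1}{9165} \approx -0.00010911$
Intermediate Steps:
$K{\left(R \right)} = 0$
$F{\left(o,A \right)} = A + A^{2}$ ($F{\left(o,A \right)} = A^{2} + A = A + A^{2}$)
$\frac{1}{-9165 + \left(2 K{\left(1 \right)} F{\left(-3,3 \right)} - 3 \left(-2 + 2\right)\right)} = \frac{1}{-9165 + \left(2 \cdot 0 \cdot 3 \left(1 + 3\right) - 3 \left(-2 + 2\right)\right)} = \frac{1}{-9165 + \left(0 \cdot 3 \cdot 4 - 0\right)} = \frac{1}{-9165 + \left(0 \cdot 12 + 0\right)} = \frac{1}{-9165 + \left(0 + 0\right)} = \frac{1}{-9165 + 0} = \frac{1}{-9165} = - \frac{1}{9165}$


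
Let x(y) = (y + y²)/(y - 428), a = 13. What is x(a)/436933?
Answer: -26/25903885 ≈ -1.0037e-6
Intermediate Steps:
x(y) = (y + y²)/(-428 + y)
x(a)/436933 = (13*(1 + 13)/(-428 + 13))/436933 = (13*14/(-415))*(1/436933) = (13*(-1/415)*14)*(1/436933) = -182/415*1/436933 = -26/25903885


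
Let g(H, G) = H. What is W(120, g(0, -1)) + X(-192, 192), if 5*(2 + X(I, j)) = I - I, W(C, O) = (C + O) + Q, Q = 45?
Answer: 163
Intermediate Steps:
W(C, O) = 45 + C + O (W(C, O) = (C + O) + 45 = 45 + C + O)
X(I, j) = -2 (X(I, j) = -2 + (I - I)/5 = -2 + (⅕)*0 = -2 + 0 = -2)
W(120, g(0, -1)) + X(-192, 192) = (45 + 120 + 0) - 2 = 165 - 2 = 163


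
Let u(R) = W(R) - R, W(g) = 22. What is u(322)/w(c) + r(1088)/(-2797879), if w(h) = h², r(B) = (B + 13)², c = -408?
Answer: -16885599247/38812177488 ≈ -0.43506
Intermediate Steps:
r(B) = (13 + B)²
u(R) = 22 - R
u(322)/w(c) + r(1088)/(-2797879) = (22 - 1*322)/((-408)²) + (13 + 1088)²/(-2797879) = (22 - 322)/166464 + 1101²*(-1/2797879) = -300*1/166464 + 1212201*(-1/2797879) = -25/13872 - 1212201/2797879 = -16885599247/38812177488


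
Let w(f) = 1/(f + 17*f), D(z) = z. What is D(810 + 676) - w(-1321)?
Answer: 35334109/23778 ≈ 1486.0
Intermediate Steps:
w(f) = 1/(18*f)
D(810 + 676) - w(-1321) = (810 + 676) - 1/(18*(-1321)) = 1486 - (-1)/(18*1321) = 1486 - 1*(-1/23778) = 1486 + 1/23778 = 35334109/23778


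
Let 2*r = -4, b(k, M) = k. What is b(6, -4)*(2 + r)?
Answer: 0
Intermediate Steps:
r = -2 (r = (½)*(-4) = -2)
b(6, -4)*(2 + r) = 6*(2 - 2) = 6*0 = 0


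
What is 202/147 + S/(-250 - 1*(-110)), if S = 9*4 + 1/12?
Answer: 13129/11760 ≈ 1.1164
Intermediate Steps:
S = 433/12 (S = 36 + 1/12 = 433/12 ≈ 36.083)
202/147 + S/(-250 - 1*(-110)) = 202/147 + 433/(12*(-250 - 1*(-110))) = 202*(1/147) + 433/(12*(-250 + 110)) = 202/147 + (433/12)/(-140) = 202/147 + (433/12)*(-1/140) = 202/147 - 433/1680 = 13129/11760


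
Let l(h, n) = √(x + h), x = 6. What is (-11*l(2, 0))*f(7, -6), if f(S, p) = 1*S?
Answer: -154*√2 ≈ -217.79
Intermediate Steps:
f(S, p) = S
l(h, n) = √(6 + h)
(-11*l(2, 0))*f(7, -6) = -11*√(6 + 2)*7 = -22*√2*7 = -154*√2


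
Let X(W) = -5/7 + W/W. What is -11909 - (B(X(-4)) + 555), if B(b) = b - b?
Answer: -12464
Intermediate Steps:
X(W) = 2/7 (X(W) = -5*⅐ + 1 = -5/7 + 1 = 2/7)
B(b) = 0
-11909 - (B(X(-4)) + 555) = -11909 - (0 + 555) = -11909 - 1*555 = -11909 - 555 = -12464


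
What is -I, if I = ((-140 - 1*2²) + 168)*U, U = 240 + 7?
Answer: -5928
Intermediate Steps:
U = 247
I = 5928 (I = ((-140 - 1*2²) + 168)*247 = ((-140 - 1*4) + 168)*247 = ((-140 - 4) + 168)*247 = (-144 + 168)*247 = 24*247 = 5928)
-I = -1*5928 = -5928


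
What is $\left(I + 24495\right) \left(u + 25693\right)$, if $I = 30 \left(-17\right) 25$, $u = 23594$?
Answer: $578875815$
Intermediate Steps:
$I = -12750$ ($I = \left(-510\right) 25 = -12750$)
$\left(I + 24495\right) \left(u + 25693\right) = \left(-12750 + 24495\right) \left(23594 + 25693\right) = 11745 \cdot 49287 = 578875815$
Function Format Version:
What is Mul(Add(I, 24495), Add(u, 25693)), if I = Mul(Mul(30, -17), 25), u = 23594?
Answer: 578875815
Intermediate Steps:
I = -12750 (I = Mul(-510, 25) = -12750)
Mul(Add(I, 24495), Add(u, 25693)) = Mul(Add(-12750, 24495), Add(23594, 25693)) = Mul(11745, 49287) = 578875815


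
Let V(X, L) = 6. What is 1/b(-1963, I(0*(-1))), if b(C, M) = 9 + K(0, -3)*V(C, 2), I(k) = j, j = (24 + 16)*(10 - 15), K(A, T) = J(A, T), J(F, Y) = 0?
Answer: ⅑ ≈ 0.11111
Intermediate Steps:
K(A, T) = 0
j = -200 (j = 40*(-5) = -200)
I(k) = -200
b(C, M) = 9 (b(C, M) = 9 + 0*6 = 9 + 0 = 9)
1/b(-1963, I(0*(-1))) = 1/9 = ⅑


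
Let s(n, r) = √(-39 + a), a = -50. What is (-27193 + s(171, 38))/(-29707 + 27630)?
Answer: 27193/2077 - I*√89/2077 ≈ 13.092 - 0.0045421*I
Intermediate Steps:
s(n, r) = I*√89 (s(n, r) = √(-39 - 50) = √(-89) = I*√89)
(-27193 + s(171, 38))/(-29707 + 27630) = (-27193 + I*√89)/(-29707 + 27630) = (-27193 + I*√89)/(-2077) = (-27193 + I*√89)*(-1/2077) = 27193/2077 - I*√89/2077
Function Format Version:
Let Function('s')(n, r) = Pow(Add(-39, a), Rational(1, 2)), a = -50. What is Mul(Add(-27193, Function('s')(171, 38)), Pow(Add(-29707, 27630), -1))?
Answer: Add(Rational(27193, 2077), Mul(Rational(-1, 2077), I, Pow(89, Rational(1, 2)))) ≈ Add(13.092, Mul(-0.0045421, I))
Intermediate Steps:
Function('s')(n, r) = Mul(I, Pow(89, Rational(1, 2))) (Function('s')(n, r) = Pow(Add(-39, -50), Rational(1, 2)) = Pow(-89, Rational(1, 2)) = Mul(I, Pow(89, Rational(1, 2))))
Mul(Add(-27193, Function('s')(171, 38)), Pow(Add(-29707, 27630), -1)) = Mul(Add(-27193, Mul(I, Pow(89, Rational(1, 2)))), Pow(Add(-29707, 27630), -1)) = Mul(Add(-27193, Mul(I, Pow(89, Rational(1, 2)))), Pow(-2077, -1)) = Mul(Add(-27193, Mul(I, Pow(89, Rational(1, 2)))), Rational(-1, 2077)) = Add(Rational(27193, 2077), Mul(Rational(-1, 2077), I, Pow(89, Rational(1, 2))))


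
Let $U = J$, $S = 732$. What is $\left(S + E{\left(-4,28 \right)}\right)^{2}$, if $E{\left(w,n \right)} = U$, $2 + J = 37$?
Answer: $588289$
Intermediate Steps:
$J = 35$ ($J = -2 + 37 = 35$)
$U = 35$
$E{\left(w,n \right)} = 35$
$\left(S + E{\left(-4,28 \right)}\right)^{2} = \left(732 + 35\right)^{2} = 767^{2} = 588289$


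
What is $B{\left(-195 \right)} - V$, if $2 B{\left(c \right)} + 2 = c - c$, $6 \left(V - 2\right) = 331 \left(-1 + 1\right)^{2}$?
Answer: $-3$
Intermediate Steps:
$V = 2$ ($V = 2 + \frac{331 \left(-1 + 1\right)^{2}}{6} = 2 + \frac{331 \cdot 0^{2}}{6} = 2 + \frac{331 \cdot 0}{6} = 2 + \frac{1}{6} \cdot 0 = 2 + 0 = 2$)
$B{\left(c \right)} = -1$ ($B{\left(c \right)} = -1 + \frac{c - c}{2} = -1 + \frac{1}{2} \cdot 0 = -1 + 0 = -1$)
$B{\left(-195 \right)} - V = -1 - 2 = -3$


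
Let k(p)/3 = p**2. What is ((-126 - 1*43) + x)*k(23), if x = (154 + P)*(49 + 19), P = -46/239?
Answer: 3902891643/239 ≈ 1.6330e+7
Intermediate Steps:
P = -46/239 (P = -46*1/239 = -46/239 ≈ -0.19247)
k(p) = 3*p**2
x = 2499680/239 (x = (154 - 46/239)*(49 + 19) = (36760/239)*68 = 2499680/239 ≈ 10459.)
((-126 - 1*43) + x)*k(23) = ((-126 - 1*43) + 2499680/239)*(3*23**2) = ((-126 - 43) + 2499680/239)*(3*529) = (-169 + 2499680/239)*1587 = (2459289/239)*1587 = 3902891643/239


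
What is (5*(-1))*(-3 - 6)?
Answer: 45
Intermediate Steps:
(5*(-1))*(-3 - 6) = -5*(-9) = 45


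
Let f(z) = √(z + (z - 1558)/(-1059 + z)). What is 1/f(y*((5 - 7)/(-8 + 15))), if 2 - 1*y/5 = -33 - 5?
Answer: -I*√166591958078/3046058 ≈ -0.134*I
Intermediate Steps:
y = 200 (y = 10 - 5*(-33 - 5) = 10 - 5*(-38) = 10 + 190 = 200)
f(z) = √(z + (-1558 + z)/(-1059 + z))
1/f(y*((5 - 7)/(-8 + 15))) = 1/(√((-1558 + 200*((5 - 7)/(-8 + 15)) + (200*((5 - 7)/(-8 + 15)))*(-1059 + 200*((5 - 7)/(-8 + 15))))/(-1059 + 200*((5 - 7)/(-8 + 15))))) = 1/(√((-1558 + 200*(-2/7) + (200*(-2/7))*(-1059 + 200*(-2/7)))/(-1059 + 200*(-2/7)))) = 1/(√((-1558 - 400/7 - 400*(-1059 - 400/7)/7)/(-1059 - 400/7))) = 1/(√((-1558 - 400/7 - 400/7*(-7813/7))/(-7813/7))) = 1/(√(-7*(-1558 - 400/7 + 3125200/49)/7813)) = 1/(√(-7/7813*3046058/49)) = 1/(√(-3046058/54691)) = 1/(I*√166591958078/54691) = -I*√166591958078/3046058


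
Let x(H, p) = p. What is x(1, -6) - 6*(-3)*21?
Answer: 372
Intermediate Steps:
x(1, -6) - 6*(-3)*21 = -6 - 6*(-3)*21 = -6 + 18*21 = -6 + 378 = 372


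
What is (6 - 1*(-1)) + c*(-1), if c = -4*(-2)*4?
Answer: -25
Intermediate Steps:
c = 32 (c = 8*4 = 32)
(6 - 1*(-1)) + c*(-1) = (6 - 1*(-1)) + 32*(-1) = (6 + 1) - 32 = 7 - 32 = -25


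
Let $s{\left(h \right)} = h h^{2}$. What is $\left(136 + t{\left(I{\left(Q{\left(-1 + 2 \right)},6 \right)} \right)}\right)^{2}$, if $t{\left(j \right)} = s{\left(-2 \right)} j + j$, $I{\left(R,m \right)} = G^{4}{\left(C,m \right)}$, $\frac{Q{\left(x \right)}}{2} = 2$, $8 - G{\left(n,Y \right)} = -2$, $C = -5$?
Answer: $4880978496$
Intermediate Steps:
$G{\left(n,Y \right)} = 10$ ($G{\left(n,Y \right)} = 8 - -2 = 8 + 2 = 10$)
$Q{\left(x \right)} = 4$ ($Q{\left(x \right)} = 2 \cdot 2 = 4$)
$s{\left(h \right)} = h^{3}$
$I{\left(R,m \right)} = 10000$ ($I{\left(R,m \right)} = 10^{4} = 10000$)
$t{\left(j \right)} = - 7 j$ ($t{\left(j \right)} = \left(-2\right)^{3} j + j = - 8 j + j = - 7 j$)
$\left(136 + t{\left(I{\left(Q{\left(-1 + 2 \right)},6 \right)} \right)}\right)^{2} = \left(136 - 70000\right)^{2} = \left(-69864\right)^{2} = 4880978496$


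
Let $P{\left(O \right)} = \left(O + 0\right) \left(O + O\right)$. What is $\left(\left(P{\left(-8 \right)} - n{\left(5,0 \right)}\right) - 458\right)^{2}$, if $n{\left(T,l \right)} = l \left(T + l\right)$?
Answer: $108900$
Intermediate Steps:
$P{\left(O \right)} = 2 O^{2}$ ($P{\left(O \right)} = O 2 O = 2 O^{2}$)
$\left(\left(P{\left(-8 \right)} - n{\left(5,0 \right)}\right) - 458\right)^{2} = \left(\left(2 \left(-8\right)^{2} - 0 \left(5 + 0\right)\right) - 458\right)^{2} = \left(\left(2 \cdot 64 - 0 \cdot 5\right) - 458\right)^{2} = \left(\left(128 - 0\right) - 458\right)^{2} = \left(\left(128 + 0\right) - 458\right)^{2} = \left(128 - 458\right)^{2} = \left(-330\right)^{2} = 108900$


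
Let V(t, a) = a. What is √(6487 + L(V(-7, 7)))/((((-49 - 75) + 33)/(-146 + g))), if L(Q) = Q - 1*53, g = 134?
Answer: 12*√6441/91 ≈ 10.583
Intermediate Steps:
L(Q) = -53 + Q (L(Q) = Q - 53 = -53 + Q)
√(6487 + L(V(-7, 7)))/((((-49 - 75) + 33)/(-146 + g))) = √(6487 + (-53 + 7))/((((-49 - 75) + 33)/(-146 + 134))) = √(6487 - 46)/(((-124 + 33)/(-12))) = √6441/((-1/12*(-91))) = √6441/(91/12) = √6441*(12/91) = 12*√6441/91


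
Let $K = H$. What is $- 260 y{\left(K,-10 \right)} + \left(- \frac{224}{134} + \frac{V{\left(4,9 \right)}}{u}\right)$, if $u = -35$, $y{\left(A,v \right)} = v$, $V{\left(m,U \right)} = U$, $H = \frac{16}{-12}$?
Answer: $\frac{6092477}{2345} \approx 2598.1$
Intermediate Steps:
$H = - \frac{4}{3}$ ($H = 16 \left(- \frac{1}{12}\right) = - \frac{4}{3} \approx -1.3333$)
$K = - \frac{4}{3} \approx -1.3333$
$- 260 y{\left(K,-10 \right)} + \left(- \frac{224}{134} + \frac{V{\left(4,9 \right)}}{u}\right) = \left(-260\right) \left(-10\right) + \left(- \frac{224}{134} + \frac{9}{-35}\right) = 2600 + \left(\left(-224\right) \frac{1}{134} + 9 \left(- \frac{1}{35}\right)\right) = 2600 - \frac{4523}{2345} = \frac{6092477}{2345}$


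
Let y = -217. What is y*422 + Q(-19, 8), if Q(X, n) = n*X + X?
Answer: -91745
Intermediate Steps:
Q(X, n) = X + X*n (Q(X, n) = X*n + X = X + X*n)
y*422 + Q(-19, 8) = -217*422 - 19*(1 + 8) = -91574 - 19*9 = -91574 - 171 = -91745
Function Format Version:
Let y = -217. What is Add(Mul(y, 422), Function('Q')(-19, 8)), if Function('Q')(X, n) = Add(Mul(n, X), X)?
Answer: -91745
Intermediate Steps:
Function('Q')(X, n) = Add(X, Mul(X, n)) (Function('Q')(X, n) = Add(Mul(X, n), X) = Add(X, Mul(X, n)))
Add(Mul(y, 422), Function('Q')(-19, 8)) = Add(Mul(-217, 422), Mul(-19, Add(1, 8))) = Add(-91574, Mul(-19, 9)) = Add(-91574, -171) = -91745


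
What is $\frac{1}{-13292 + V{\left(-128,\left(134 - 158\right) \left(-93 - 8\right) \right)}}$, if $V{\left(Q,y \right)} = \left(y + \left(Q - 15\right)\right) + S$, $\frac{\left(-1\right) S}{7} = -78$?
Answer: $- \frac{1}{10465} \approx -9.5557 \cdot 10^{-5}$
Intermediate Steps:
$S = 546$ ($S = \left(-7\right) \left(-78\right) = 546$)
$V{\left(Q,y \right)} = 531 + Q + y$ ($V{\left(Q,y \right)} = \left(y + \left(Q - 15\right)\right) + 546 = \left(y + \left(-15 + Q\right)\right) + 546 = \left(-15 + Q + y\right) + 546 = 531 + Q + y$)
$\frac{1}{-13292 + V{\left(-128,\left(134 - 158\right) \left(-93 - 8\right) \right)}} = \frac{1}{-13292 + \left(531 - 128 + \left(134 - 158\right) \left(-93 - 8\right)\right)} = \frac{1}{-13292 - -2827} = \frac{1}{-13292 + \left(531 - 128 + 2424\right)} = \frac{1}{-13292 + 2827} = \frac{1}{-10465} = - \frac{1}{10465}$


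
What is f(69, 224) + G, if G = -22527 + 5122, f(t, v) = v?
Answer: -17181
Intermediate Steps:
G = -17405
f(69, 224) + G = 224 - 17405 = -17181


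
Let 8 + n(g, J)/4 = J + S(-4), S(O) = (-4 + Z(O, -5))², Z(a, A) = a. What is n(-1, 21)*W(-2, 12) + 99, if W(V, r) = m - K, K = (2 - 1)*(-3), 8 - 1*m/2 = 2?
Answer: 4719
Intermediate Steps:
m = 12 (m = 16 - 2*2 = 16 - 4 = 12)
K = -3 (K = 1*(-3) = -3)
W(V, r) = 15 (W(V, r) = 12 - 1*(-3) = 12 + 3 = 15)
S(O) = (-4 + O)²
n(g, J) = 224 + 4*J (n(g, J) = -32 + 4*(J + (-4 - 4)²) = -32 + 4*(J + (-8)²) = -32 + 4*(J + 64) = -32 + 4*(64 + J) = -32 + (256 + 4*J) = 224 + 4*J)
n(-1, 21)*W(-2, 12) + 99 = (224 + 4*21)*15 + 99 = (224 + 84)*15 + 99 = 308*15 + 99 = 4620 + 99 = 4719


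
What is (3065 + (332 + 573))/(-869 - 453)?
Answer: -1985/661 ≈ -3.0030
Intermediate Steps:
(3065 + (332 + 573))/(-869 - 453) = (3065 + 905)/(-1322) = 3970*(-1/1322) = -1985/661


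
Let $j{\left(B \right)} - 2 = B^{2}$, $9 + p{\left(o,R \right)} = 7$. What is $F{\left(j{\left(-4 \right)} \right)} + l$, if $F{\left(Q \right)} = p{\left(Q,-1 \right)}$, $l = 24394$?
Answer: $24392$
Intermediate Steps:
$p{\left(o,R \right)} = -2$ ($p{\left(o,R \right)} = -9 + 7 = -2$)
$j{\left(B \right)} = 2 + B^{2}$
$F{\left(Q \right)} = -2$
$F{\left(j{\left(-4 \right)} \right)} + l = -2 + 24394 = 24392$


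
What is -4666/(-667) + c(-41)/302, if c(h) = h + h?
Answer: 677219/100717 ≈ 6.7240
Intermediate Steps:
c(h) = 2*h
-4666/(-667) + c(-41)/302 = -4666/(-667) + (2*(-41))/302 = -4666*(-1/667) - 82*1/302 = 4666/667 - 41/151 = 677219/100717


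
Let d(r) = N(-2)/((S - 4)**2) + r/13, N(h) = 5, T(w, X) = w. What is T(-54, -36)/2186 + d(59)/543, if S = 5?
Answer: -55061/7715487 ≈ -0.0071364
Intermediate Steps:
d(r) = 5 + r/13 (d(r) = 5/((5 - 4)**2) + r/13 = 5/(1**2) + r*(1/13) = 5/1 + r/13 = 5*1 + r/13 = 5 + r/13)
T(-54, -36)/2186 + d(59)/543 = -54/2186 + (5 + (1/13)*59)/543 = -54*1/2186 + (5 + 59/13)*(1/543) = -27/1093 + (124/13)*(1/543) = -27/1093 + 124/7059 = -55061/7715487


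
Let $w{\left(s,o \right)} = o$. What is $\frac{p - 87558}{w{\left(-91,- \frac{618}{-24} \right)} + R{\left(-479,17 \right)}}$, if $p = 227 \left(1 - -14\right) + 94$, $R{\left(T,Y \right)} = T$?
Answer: $\frac{336236}{1813} \approx 185.46$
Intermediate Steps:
$p = 3499$ ($p = 227 \left(1 + 14\right) + 94 = 227 \cdot 15 + 94 = 3405 + 94 = 3499$)
$\frac{p - 87558}{w{\left(-91,- \frac{618}{-24} \right)} + R{\left(-479,17 \right)}} = \frac{3499 - 87558}{- \frac{618}{-24} - 479} = - \frac{84059}{\left(-618\right) \left(- \frac{1}{24}\right) - 479} = - \frac{84059}{\frac{103}{4} - 479} = - \frac{84059}{- \frac{1813}{4}} = \left(-84059\right) \left(- \frac{4}{1813}\right) = \frac{336236}{1813}$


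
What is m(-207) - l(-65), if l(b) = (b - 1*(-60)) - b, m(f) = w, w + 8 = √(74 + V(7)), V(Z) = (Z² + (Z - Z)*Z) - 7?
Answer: -68 + 2*√29 ≈ -57.230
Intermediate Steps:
V(Z) = -7 + Z² (V(Z) = (Z² + 0*Z) - 7 = (Z² + 0) - 7 = Z² - 7 = -7 + Z²)
w = -8 + 2*√29 (w = -8 + √(74 + (-7 + 7²)) = -8 + √(74 + (-7 + 49)) = -8 + √(74 + 42) = -8 + √116 = -8 + 2*√29 ≈ 2.7703)
m(f) = -8 + 2*√29
l(b) = 60 (l(b) = (b + 60) - b = (60 + b) - b = 60)
m(-207) - l(-65) = (-8 + 2*√29) - 1*60 = (-8 + 2*√29) - 60 = -68 + 2*√29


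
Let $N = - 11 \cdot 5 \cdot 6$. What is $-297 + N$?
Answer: $-627$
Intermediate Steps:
$N = -330$ ($N = \left(-11\right) 30 = -330$)
$-297 + N = -297 - 330 = -627$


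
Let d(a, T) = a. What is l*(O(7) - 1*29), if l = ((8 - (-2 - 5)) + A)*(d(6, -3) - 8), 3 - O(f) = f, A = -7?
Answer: 528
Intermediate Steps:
O(f) = 3 - f
l = -16 (l = ((8 - (-2 - 5)) - 7)*(6 - 8) = ((8 - 1*(-7)) - 7)*(-2) = ((8 + 7) - 7)*(-2) = (15 - 7)*(-2) = 8*(-2) = -16)
l*(O(7) - 1*29) = -16*((3 - 1*7) - 1*29) = -16*((3 - 7) - 29) = -16*(-4 - 29) = -16*(-33) = 528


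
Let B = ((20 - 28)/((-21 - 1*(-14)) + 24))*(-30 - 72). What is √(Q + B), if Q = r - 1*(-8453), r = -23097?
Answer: 2*I*√3649 ≈ 120.81*I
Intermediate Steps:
Q = -14644 (Q = -23097 - 1*(-8453) = -23097 + 8453 = -14644)
B = 48 (B = -8/((-21 + 14) + 24)*(-102) = -8/(-7 + 24)*(-102) = -8/17*(-102) = 48)
√(Q + B) = √(-14644 + 48) = √(-14596) = 2*I*√3649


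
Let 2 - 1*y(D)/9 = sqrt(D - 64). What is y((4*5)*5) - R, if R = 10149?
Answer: -10185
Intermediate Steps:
y(D) = 18 - 9*sqrt(-64 + D) (y(D) = 18 - 9*sqrt(D - 64) = 18 - 9*sqrt(-64 + D))
y((4*5)*5) - R = (18 - 9*sqrt(-64 + (4*5)*5)) - 1*10149 = (18 - 9*sqrt(-64 + 20*5)) - 10149 = (18 - 9*sqrt(-64 + 100)) - 10149 = (18 - 9*sqrt(36)) - 10149 = (18 - 9*6) - 10149 = (18 - 54) - 10149 = -36 - 10149 = -10185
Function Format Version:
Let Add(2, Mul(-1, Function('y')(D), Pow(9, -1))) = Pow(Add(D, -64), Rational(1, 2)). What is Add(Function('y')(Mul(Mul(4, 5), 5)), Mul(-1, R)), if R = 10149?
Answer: -10185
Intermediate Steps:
Function('y')(D) = Add(18, Mul(-9, Pow(Add(-64, D), Rational(1, 2)))) (Function('y')(D) = Add(18, Mul(-9, Pow(Add(D, -64), Rational(1, 2)))) = Add(18, Mul(-9, Pow(Add(-64, D), Rational(1, 2)))))
Add(Function('y')(Mul(Mul(4, 5), 5)), Mul(-1, R)) = Add(Add(18, Mul(-9, Pow(Add(-64, Mul(Mul(4, 5), 5)), Rational(1, 2)))), Mul(-1, 10149)) = Add(Add(18, Mul(-9, Pow(Add(-64, Mul(20, 5)), Rational(1, 2)))), -10149) = Add(Add(18, Mul(-9, Pow(Add(-64, 100), Rational(1, 2)))), -10149) = Add(Add(18, Mul(-9, Pow(36, Rational(1, 2)))), -10149) = Add(Add(18, Mul(-9, 6)), -10149) = Add(Add(18, -54), -10149) = Add(-36, -10149) = -10185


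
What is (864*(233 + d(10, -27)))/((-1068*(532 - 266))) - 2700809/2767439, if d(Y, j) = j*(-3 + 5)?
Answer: -49802853049/32758175443 ≈ -1.5203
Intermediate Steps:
d(Y, j) = 2*j (d(Y, j) = j*2 = 2*j)
(864*(233 + d(10, -27)))/((-1068*(532 - 266))) - 2700809/2767439 = (864*(233 + 2*(-27)))/((-1068*(532 - 266))) - 2700809/2767439 = (864*(233 - 54))/((-1068*266)) - 2700809*1/2767439 = (864*179)/(-284088) - 2700809/2767439 = 154656*(-1/284088) - 2700809/2767439 = -6444/11837 - 2700809/2767439 = -49802853049/32758175443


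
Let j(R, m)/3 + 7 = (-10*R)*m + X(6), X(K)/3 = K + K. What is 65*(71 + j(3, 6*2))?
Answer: -59930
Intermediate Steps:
X(K) = 6*K (X(K) = 3*(K + K) = 3*(2*K) = 6*K)
j(R, m) = 87 - 30*R*m (j(R, m) = -21 + 3*((-10*R)*m + 6*6) = -21 + 3*(-10*R*m + 36) = -21 + 3*(36 - 10*R*m) = -21 + (108 - 30*R*m) = 87 - 30*R*m)
65*(71 + j(3, 6*2)) = 65*(71 + (87 - 30*3*6*2)) = 65*(71 + (87 - 30*3*12)) = 65*(71 + (87 - 1080)) = 65*(71 - 993) = 65*(-922) = -59930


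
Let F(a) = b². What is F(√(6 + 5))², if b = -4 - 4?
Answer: 4096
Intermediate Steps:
b = -8
F(a) = 64 (F(a) = (-8)² = 64)
F(√(6 + 5))² = 64² = 4096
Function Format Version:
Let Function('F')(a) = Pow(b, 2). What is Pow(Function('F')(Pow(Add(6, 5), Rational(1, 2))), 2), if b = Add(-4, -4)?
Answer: 4096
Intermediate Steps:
b = -8
Function('F')(a) = 64 (Function('F')(a) = Pow(-8, 2) = 64)
Pow(Function('F')(Pow(Add(6, 5), Rational(1, 2))), 2) = Pow(64, 2) = 4096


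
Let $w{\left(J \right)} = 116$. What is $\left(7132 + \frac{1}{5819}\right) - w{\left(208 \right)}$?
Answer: $\frac{40826105}{5819} \approx 7016.0$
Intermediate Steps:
$\left(7132 + \frac{1}{5819}\right) - w{\left(208 \right)} = \left(7132 + \frac{1}{5819}\right) - 116 = \frac{41501109}{5819} - 116 = \frac{40826105}{5819}$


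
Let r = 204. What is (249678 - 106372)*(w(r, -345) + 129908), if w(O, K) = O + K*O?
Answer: 8559953992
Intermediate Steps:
(249678 - 106372)*(w(r, -345) + 129908) = (249678 - 106372)*(204*(1 - 345) + 129908) = 143306*(204*(-344) + 129908) = 143306*(-70176 + 129908) = 143306*59732 = 8559953992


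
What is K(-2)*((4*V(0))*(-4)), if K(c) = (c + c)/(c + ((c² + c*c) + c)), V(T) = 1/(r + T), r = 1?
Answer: 16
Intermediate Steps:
V(T) = 1/(1 + T)
K(c) = 2*c/(2*c + 2*c²) (K(c) = (2*c)/(c + ((c² + c²) + c)) = (2*c)/(c + (2*c² + c)) = (2*c)/(c + (c + 2*c²)) = (2*c)/(2*c + 2*c²) = 2*c/(2*c + 2*c²))
K(-2)*((4*V(0))*(-4)) = ((4/(1 + 0))*(-4))/(1 - 2) = ((4/1)*(-4))/(-1) = -4*1*(-4) = -4*(-4) = -1*(-16) = 16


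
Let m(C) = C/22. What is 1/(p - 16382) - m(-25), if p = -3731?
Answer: 502803/442486 ≈ 1.1363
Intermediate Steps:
m(C) = C/22 (m(C) = C*(1/22) = C/22)
1/(p - 16382) - m(-25) = 1/(-3731 - 16382) - (-25)/22 = 1/(-20113) - 1*(-25/22) = -1/20113 + 25/22 = 502803/442486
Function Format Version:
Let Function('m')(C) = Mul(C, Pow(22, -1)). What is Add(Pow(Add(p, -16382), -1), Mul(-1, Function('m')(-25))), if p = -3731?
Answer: Rational(502803, 442486) ≈ 1.1363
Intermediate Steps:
Function('m')(C) = Mul(Rational(1, 22), C) (Function('m')(C) = Mul(C, Rational(1, 22)) = Mul(Rational(1, 22), C))
Add(Pow(Add(p, -16382), -1), Mul(-1, Function('m')(-25))) = Add(Pow(Add(-3731, -16382), -1), Mul(-1, Mul(Rational(1, 22), -25))) = Add(Pow(-20113, -1), Mul(-1, Rational(-25, 22))) = Add(Rational(-1, 20113), Rational(25, 22)) = Rational(502803, 442486)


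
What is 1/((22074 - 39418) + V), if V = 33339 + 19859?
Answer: 1/35854 ≈ 2.7891e-5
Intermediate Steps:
V = 53198
1/((22074 - 39418) + V) = 1/((22074 - 39418) + 53198) = 1/(-17344 + 53198) = 1/35854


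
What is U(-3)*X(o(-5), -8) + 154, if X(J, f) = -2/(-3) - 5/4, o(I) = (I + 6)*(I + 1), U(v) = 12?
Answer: 147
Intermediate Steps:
o(I) = (1 + I)*(6 + I) (o(I) = (6 + I)*(1 + I) = (1 + I)*(6 + I))
X(J, f) = -7/12 (X(J, f) = -2*(-⅓) - 5*¼ = ⅔ - 5/4 = -7/12)
U(-3)*X(o(-5), -8) + 154 = 12*(-7/12) + 154 = -7 + 154 = 147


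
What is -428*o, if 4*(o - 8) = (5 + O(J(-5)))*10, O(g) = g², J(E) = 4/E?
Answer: -47294/5 ≈ -9458.8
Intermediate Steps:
o = 221/10 (o = 8 + ((5 + (4/(-5))²)*10)/4 = 8 + ((5 + (4*(-⅕))²)*10)/4 = 8 + ((5 + (-⅘)²)*10)/4 = 8 + ((5 + 16/25)*10)/4 = 8 + ((141/25)*10)/4 = 8 + (¼)*(282/5) = 8 + 141/10 = 221/10 ≈ 22.100)
-428*o = -428*221/10 = -47294/5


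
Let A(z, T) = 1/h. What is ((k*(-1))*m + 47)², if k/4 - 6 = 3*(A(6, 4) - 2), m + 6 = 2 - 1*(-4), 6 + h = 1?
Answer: 2209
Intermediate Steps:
h = -5 (h = -6 + 1 = -5)
m = 0 (m = -6 + (2 - 1*(-4)) = -6 + (2 + 4) = -6 + 6 = 0)
A(z, T) = -⅕ (A(z, T) = 1/(-5) = -⅕)
k = -12/5 (k = 24 + 4*(3*(-⅕ - 2)) = 24 + 4*(3*(-11/5)) = 24 + 4*(-33/5) = 24 - 132/5 = -12/5 ≈ -2.4000)
((k*(-1))*m + 47)² = (-12/5*(-1)*0 + 47)² = ((12/5)*0 + 47)² = (0 + 47)² = 47² = 2209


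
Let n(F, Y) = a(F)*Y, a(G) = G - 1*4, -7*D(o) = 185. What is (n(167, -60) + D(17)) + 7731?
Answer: -14528/7 ≈ -2075.4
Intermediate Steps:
D(o) = -185/7 (D(o) = -⅐*185 = -185/7)
a(G) = -4 + G (a(G) = G - 4 = -4 + G)
n(F, Y) = Y*(-4 + F) (n(F, Y) = (-4 + F)*Y = Y*(-4 + F))
(n(167, -60) + D(17)) + 7731 = (-60*(-4 + 167) - 185/7) + 7731 = (-60*163 - 185/7) + 7731 = (-9780 - 185/7) + 7731 = -68645/7 + 7731 = -14528/7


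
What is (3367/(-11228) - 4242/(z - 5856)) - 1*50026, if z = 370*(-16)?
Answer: -118115645799/2361088 ≈ -50026.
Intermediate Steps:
z = -5920
(3367/(-11228) - 4242/(z - 5856)) - 1*50026 = (3367/(-11228) - 4242/(-5920 - 5856)) - 1*50026 = (3367*(-1/11228) - 4242/(-11776)) - 50026 = (-481/1604 - 4242*(-1/11776)) - 50026 = (-481/1604 + 2121/5888) - 50026 = 142489/2361088 - 50026 = -118115645799/2361088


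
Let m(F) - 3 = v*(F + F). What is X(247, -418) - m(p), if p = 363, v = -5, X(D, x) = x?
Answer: 3209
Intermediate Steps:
m(F) = 3 - 10*F (m(F) = 3 - 5*(F + F) = 3 - 10*F)
X(247, -418) - m(p) = -418 - (3 - 10*363) = -418 - (3 - 3630) = -418 - 1*(-3627) = -418 + 3627 = 3209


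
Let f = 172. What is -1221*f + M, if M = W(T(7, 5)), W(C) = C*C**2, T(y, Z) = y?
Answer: -209669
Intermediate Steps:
W(C) = C**3
M = 343 (M = 7**3 = 343)
-1221*f + M = -1221*172 + 343 = -210012 + 343 = -209669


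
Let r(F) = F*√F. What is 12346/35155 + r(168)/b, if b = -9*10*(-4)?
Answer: 12346/35155 + 14*√42/15 ≈ 6.3999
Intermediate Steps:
b = 360 (b = -90*(-4) = 360)
r(F) = F^(3/2)
12346/35155 + r(168)/b = 12346/35155 + 168^(3/2)/360 = 12346*(1/35155) + (336*√42)*(1/360) = 12346/35155 + 14*√42/15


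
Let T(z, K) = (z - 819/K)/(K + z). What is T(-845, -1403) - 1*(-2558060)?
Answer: 2016994793339/788486 ≈ 2.5581e+6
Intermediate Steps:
T(z, K) = (z - 819/K)/(K + z)
T(-845, -1403) - 1*(-2558060) = (-819 - 1403*(-845))/((-1403)*(-1403 - 845)) - 1*(-2558060) = -1/1403*(-819 + 1185535)/(-2248) + 2558060 = -1/1403*(-1/2248)*1184716 + 2558060 = 296179/788486 + 2558060 = 2016994793339/788486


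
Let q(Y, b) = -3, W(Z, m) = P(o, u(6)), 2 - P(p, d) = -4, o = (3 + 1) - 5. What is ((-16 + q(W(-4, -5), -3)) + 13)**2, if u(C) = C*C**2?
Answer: 36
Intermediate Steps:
o = -1 (o = 4 - 5 = -1)
u(C) = C**3
P(p, d) = 6 (P(p, d) = 2 - 1*(-4) = 2 + 4 = 6)
W(Z, m) = 6
((-16 + q(W(-4, -5), -3)) + 13)**2 = ((-16 - 3) + 13)**2 = (-19 + 13)**2 = (-6)**2 = 36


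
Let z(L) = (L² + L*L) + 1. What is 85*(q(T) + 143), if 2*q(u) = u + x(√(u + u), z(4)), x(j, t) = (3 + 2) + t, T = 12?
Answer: 14280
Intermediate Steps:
z(L) = 1 + 2*L² (z(L) = (L² + L²) + 1 = 2*L² + 1 = 1 + 2*L²)
x(j, t) = 5 + t
q(u) = 19 + u/2 (q(u) = (u + (5 + (1 + 2*4²)))/2 = (u + (5 + (1 + 2*16)))/2 = (u + (5 + (1 + 32)))/2 = (u + (5 + 33))/2 = (u + 38)/2 = (38 + u)/2 = 19 + u/2)
85*(q(T) + 143) = 85*((19 + (½)*12) + 143) = 85*((19 + 6) + 143) = 85*(25 + 143) = 85*168 = 14280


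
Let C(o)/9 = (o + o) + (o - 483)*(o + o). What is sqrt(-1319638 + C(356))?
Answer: I*sqrt(2127046) ≈ 1458.4*I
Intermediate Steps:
C(o) = 18*o + 18*o*(-483 + o) (C(o) = 9*((o + o) + (o - 483)*(o + o)) = 9*(2*o + (-483 + o)*(2*o)) = 9*(2*o + 2*o*(-483 + o)) = 18*o + 18*o*(-483 + o))
sqrt(-1319638 + C(356)) = sqrt(-1319638 + 18*356*(-482 + 356)) = sqrt(-1319638 + 18*356*(-126)) = sqrt(-1319638 - 807408) = sqrt(-2127046) = I*sqrt(2127046)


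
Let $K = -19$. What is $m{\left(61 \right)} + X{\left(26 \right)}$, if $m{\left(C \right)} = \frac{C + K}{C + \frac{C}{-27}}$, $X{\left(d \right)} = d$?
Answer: $\frac{21185}{793} \approx 26.715$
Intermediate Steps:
$m{\left(C \right)} = \frac{27 \left(-19 + C\right)}{26 C}$ ($m{\left(C \right)} = \frac{C - 19}{C + \frac{C}{-27}} = \frac{-19 + C}{C + C \left(- \frac{1}{27}\right)} = \frac{-19 + C}{C - \frac{C}{27}} = \frac{-19 + C}{\frac{26}{27} C} = \left(-19 + C\right) \frac{27}{26 C} = \frac{27 \left(-19 + C\right)}{26 C}$)
$m{\left(61 \right)} + X{\left(26 \right)} = \frac{27 \left(-19 + 61\right)}{26 \cdot 61} + 26 = \frac{27}{26} \cdot \frac{1}{61} \cdot 42 + 26 = \frac{567}{793} + 26 = \frac{21185}{793}$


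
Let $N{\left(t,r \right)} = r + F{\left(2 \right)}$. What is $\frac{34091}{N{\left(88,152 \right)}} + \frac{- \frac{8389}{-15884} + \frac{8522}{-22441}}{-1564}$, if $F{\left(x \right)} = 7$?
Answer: $\frac{19005459816951397}{88641267434544} \approx 214.41$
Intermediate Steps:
$N{\left(t,r \right)} = 7 + r$ ($N{\left(t,r \right)} = r + 7 = 7 + r$)
$\frac{34091}{N{\left(88,152 \right)}} + \frac{- \frac{8389}{-15884} + \frac{8522}{-22441}}{-1564} = \frac{34091}{7 + 152} + \frac{- \frac{8389}{-15884} + \frac{8522}{-22441}}{-1564} = \frac{34091}{159} + \left(\left(-8389\right) \left(- \frac{1}{15884}\right) + 8522 \left(- \frac{1}{22441}\right)\right) \left(- \frac{1}{1564}\right) = 34091 \cdot \frac{1}{159} + \left(\frac{8389}{15884} - \frac{8522}{22441}\right) \left(- \frac{1}{1564}\right) = \frac{34091}{159} + \frac{52894101}{356452844} \left(- \frac{1}{1564}\right) = \frac{34091}{159} - \frac{52894101}{557492248016} = \frac{19005459816951397}{88641267434544}$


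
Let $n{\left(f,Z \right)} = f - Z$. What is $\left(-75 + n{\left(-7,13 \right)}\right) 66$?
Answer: $-6270$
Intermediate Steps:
$\left(-75 + n{\left(-7,13 \right)}\right) 66 = \left(-75 - 20\right) 66 = \left(-95\right) 66 = -6270$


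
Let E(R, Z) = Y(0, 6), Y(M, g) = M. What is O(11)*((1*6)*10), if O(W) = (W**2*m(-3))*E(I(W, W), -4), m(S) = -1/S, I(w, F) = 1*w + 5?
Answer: 0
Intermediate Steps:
I(w, F) = 5 + w (I(w, F) = w + 5 = 5 + w)
E(R, Z) = 0
O(W) = 0 (O(W) = (W**2*(-1/(-3)))*0 = (W**2*(-1*(-1/3)))*0 = (W**2*(1/3))*0 = (W**2/3)*0 = 0)
O(11)*((1*6)*10) = 0*((1*6)*10) = 0*(6*10) = 0*60 = 0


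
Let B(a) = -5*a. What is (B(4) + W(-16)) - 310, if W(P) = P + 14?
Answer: -332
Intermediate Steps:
W(P) = 14 + P
(B(4) + W(-16)) - 310 = (-5*4 + (14 - 16)) - 310 = (-20 - 2) - 310 = -22 - 310 = -332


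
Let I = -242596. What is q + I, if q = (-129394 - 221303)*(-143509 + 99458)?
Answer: 15448310951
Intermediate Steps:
q = 15448553547 (q = -350697*(-44051) = 15448553547)
q + I = 15448553547 - 242596 = 15448310951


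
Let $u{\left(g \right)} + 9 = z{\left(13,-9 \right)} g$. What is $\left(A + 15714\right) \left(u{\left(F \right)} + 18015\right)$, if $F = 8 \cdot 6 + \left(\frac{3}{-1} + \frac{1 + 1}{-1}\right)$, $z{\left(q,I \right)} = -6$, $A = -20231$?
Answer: $-80167716$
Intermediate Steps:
$F = 43$ ($F = 48 + \left(3 \left(-1\right) + 2 \left(-1\right)\right) = 48 - 5 = 43$)
$u{\left(g \right)} = -9 - 6 g$
$\left(A + 15714\right) \left(u{\left(F \right)} + 18015\right) = \left(-20231 + 15714\right) \left(\left(-9 - 258\right) + 18015\right) = - 4517 \left(\left(-9 - 258\right) + 18015\right) = - 4517 \left(-267 + 18015\right) = \left(-4517\right) 17748 = -80167716$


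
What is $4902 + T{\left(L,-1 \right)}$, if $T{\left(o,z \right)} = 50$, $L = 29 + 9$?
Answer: $4952$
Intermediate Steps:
$L = 38$
$4902 + T{\left(L,-1 \right)} = 4902 + 50 = 4952$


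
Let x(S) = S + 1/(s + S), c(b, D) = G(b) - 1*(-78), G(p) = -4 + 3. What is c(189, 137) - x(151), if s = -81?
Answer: -5181/70 ≈ -74.014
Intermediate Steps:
G(p) = -1
c(b, D) = 77 (c(b, D) = -1 - 1*(-78) = -1 + 78 = 77)
x(S) = S + 1/(-81 + S)
c(189, 137) - x(151) = 77 - (1 + 151² - 81*151)/(-81 + 151) = 77 - (1 + 22801 - 12231)/70 = 77 - 10571/70 = -5181/70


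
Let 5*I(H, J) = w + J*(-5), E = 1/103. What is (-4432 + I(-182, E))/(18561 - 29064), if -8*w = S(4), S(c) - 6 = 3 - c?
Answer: 3652079/8654472 ≈ 0.42199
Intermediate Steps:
S(c) = 9 - c (S(c) = 6 + (3 - c) = 9 - c)
w = -5/8 (w = -(9 - 1*4)/8 = -(9 - 4)/8 = -⅛*5 = -5/8 ≈ -0.62500)
E = 1/103 ≈ 0.0097087
I(H, J) = -⅛ - J (I(H, J) = (-5/8 + J*(-5))/5 = (-5/8 - 5*J)/5 = -⅛ - J)
(-4432 + I(-182, E))/(18561 - 29064) = (-4432 + (-⅛ - 1*1/103))/(18561 - 29064) = (-4432 + (-⅛ - 1/103))/(-10503) = (-4432 - 111/824)*(-1/10503) = -3652079/824*(-1/10503) = 3652079/8654472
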